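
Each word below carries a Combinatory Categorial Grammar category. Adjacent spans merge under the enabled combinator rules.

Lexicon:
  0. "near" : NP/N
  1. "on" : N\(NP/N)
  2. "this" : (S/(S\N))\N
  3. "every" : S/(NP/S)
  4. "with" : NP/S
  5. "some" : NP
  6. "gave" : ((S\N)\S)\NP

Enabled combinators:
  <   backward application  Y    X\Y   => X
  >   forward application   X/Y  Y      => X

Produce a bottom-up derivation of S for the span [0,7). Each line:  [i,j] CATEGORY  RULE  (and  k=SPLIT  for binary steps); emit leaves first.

[0,7] S   >
  [0,3] S/(S\N)   <
    [0,2] N   <
      [0,1] "near" : NP/N
      [1,2] "on" : N\(NP/N)
    [2,3] "this" : (S/(S\N))\N
  [3,7] S\N   <
    [3,5] S   >
      [3,4] "every" : S/(NP/S)
      [4,5] "with" : NP/S
    [5,7] (S\N)\S   <
      [5,6] "some" : NP
      [6,7] "gave" : ((S\N)\S)\NP

[0,1] NP/N  lex  "near"
[1,2] N\(NP/N)  lex  "on"
[0,2] N  <  k=1
[2,3] (S/(S\N))\N  lex  "this"
[0,3] S/(S\N)  <  k=2
[3,4] S/(NP/S)  lex  "every"
[4,5] NP/S  lex  "with"
[3,5] S  >  k=4
[5,6] NP  lex  "some"
[6,7] ((S\N)\S)\NP  lex  "gave"
[5,7] (S\N)\S  <  k=6
[3,7] S\N  <  k=5
[0,7] S  >  k=3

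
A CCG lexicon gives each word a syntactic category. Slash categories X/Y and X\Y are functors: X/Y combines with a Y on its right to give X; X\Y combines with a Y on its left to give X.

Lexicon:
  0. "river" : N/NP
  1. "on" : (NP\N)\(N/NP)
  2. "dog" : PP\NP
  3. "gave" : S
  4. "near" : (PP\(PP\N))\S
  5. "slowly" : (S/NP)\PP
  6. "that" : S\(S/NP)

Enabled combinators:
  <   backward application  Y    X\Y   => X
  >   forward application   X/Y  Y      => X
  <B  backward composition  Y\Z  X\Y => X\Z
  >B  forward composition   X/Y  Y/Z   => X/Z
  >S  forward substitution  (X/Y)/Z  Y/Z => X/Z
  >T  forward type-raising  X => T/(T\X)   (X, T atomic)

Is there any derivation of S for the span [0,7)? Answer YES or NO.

YES

[0,7] S   <
  [0,5] PP   <
    [0,3] PP\N   <B
      [0,2] NP\N   <
        [0,1] "river" : N/NP
        [1,2] "on" : (NP\N)\(N/NP)
      [2,3] "dog" : PP\NP
    [3,5] PP\(PP\N)   <
      [3,4] "gave" : S
      [4,5] "near" : (PP\(PP\N))\S
  [5,7] S\PP   <B
    [5,6] "slowly" : (S/NP)\PP
    [6,7] "that" : S\(S/NP)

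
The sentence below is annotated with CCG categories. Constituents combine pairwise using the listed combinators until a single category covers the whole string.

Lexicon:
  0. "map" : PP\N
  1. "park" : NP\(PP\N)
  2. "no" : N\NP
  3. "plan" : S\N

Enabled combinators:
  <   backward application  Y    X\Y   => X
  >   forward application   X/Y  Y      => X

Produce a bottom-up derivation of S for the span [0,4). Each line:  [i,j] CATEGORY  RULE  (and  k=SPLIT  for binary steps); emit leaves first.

[0,1] PP\N  lex  "map"
[1,2] NP\(PP\N)  lex  "park"
[0,2] NP  <  k=1
[2,3] N\NP  lex  "no"
[0,3] N  <  k=2
[3,4] S\N  lex  "plan"
[0,4] S  <  k=3

[0,4] S   <
  [0,3] N   <
    [0,2] NP   <
      [0,1] "map" : PP\N
      [1,2] "park" : NP\(PP\N)
    [2,3] "no" : N\NP
  [3,4] "plan" : S\N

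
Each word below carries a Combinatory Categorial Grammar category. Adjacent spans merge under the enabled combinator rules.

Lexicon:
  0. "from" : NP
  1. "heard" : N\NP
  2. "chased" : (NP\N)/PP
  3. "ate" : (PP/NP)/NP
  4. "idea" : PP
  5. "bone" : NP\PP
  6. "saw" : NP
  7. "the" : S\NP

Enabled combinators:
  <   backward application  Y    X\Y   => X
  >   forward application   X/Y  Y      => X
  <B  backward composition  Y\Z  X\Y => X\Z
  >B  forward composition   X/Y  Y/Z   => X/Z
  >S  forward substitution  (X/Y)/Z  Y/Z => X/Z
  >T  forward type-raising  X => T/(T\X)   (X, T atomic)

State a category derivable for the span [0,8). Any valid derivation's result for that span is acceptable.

[0,8] S   <
  [0,2] N   <
    [0,1] "from" : NP
    [1,2] "heard" : N\NP
  [2,8] S\N   <B
    [2,7] NP\N   >
      [2,3] "chased" : (NP\N)/PP
      [3,7] PP   >
        [3,6] PP/NP   >
          [3,4] "ate" : (PP/NP)/NP
          [4,6] NP   >
            [4,5] NP/(NP\PP)   >T
              [4,5] "idea" : PP
            [5,6] "bone" : NP\PP
        [6,7] "saw" : NP
    [7,8] "the" : S\NP

S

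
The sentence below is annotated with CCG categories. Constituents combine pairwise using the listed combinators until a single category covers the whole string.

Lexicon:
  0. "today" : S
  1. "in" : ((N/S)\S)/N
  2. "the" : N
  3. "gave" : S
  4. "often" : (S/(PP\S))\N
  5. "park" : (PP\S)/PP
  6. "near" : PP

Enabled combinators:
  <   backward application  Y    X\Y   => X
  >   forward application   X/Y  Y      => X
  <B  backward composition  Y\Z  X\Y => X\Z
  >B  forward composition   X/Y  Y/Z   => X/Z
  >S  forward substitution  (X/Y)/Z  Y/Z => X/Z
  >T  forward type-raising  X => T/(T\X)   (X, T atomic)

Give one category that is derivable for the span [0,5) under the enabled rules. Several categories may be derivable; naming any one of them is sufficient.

[0,7] S   >
  [0,5] S/(PP\S)   <
    [0,4] N   >
      [0,3] N/S   <
        [0,1] "today" : S
        [1,3] (N/S)\S   >
          [1,2] "in" : ((N/S)\S)/N
          [2,3] "the" : N
      [3,4] "gave" : S
    [4,5] "often" : (S/(PP\S))\N
  [5,7] PP\S   >
    [5,6] "park" : (PP\S)/PP
    [6,7] "near" : PP

S/(PP\S)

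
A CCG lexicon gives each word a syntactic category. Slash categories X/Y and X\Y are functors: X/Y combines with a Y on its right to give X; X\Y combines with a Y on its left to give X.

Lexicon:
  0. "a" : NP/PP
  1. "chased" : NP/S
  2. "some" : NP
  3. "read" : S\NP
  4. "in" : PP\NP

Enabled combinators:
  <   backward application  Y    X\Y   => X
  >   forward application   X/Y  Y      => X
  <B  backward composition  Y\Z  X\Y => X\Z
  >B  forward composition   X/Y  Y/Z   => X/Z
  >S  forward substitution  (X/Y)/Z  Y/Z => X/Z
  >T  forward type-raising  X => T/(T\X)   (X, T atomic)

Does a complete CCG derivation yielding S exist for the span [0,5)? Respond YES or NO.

NO

NP/PP NP/S NP S\NP PP\NP
CKY chart[0,5] = {N/(N\NP), NP, NP/(NP\NP), NP/(PP\PP), PP/(PP\NP), S/(S\NP)}; S ∉ chart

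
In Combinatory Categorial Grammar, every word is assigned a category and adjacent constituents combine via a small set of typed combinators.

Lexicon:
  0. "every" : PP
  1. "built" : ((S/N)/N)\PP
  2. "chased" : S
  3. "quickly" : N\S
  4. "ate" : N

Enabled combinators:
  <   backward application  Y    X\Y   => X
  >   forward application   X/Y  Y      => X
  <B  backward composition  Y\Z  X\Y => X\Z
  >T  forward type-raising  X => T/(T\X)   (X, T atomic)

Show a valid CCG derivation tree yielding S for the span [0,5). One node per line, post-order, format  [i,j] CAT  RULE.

[0,5] S   >
  [0,4] S/N   >
    [0,2] (S/N)/N   <
      [0,1] "every" : PP
      [1,2] "built" : ((S/N)/N)\PP
    [2,4] N   >
      [2,3] N/(N\S)   >T
        [2,3] "chased" : S
      [3,4] "quickly" : N\S
  [4,5] "ate" : N

[0,1] PP  lex  "every"
[1,2] ((S/N)/N)\PP  lex  "built"
[0,2] (S/N)/N  <  k=1
[2,3] S  lex  "chased"
[2,3] N/(N\S)  >T
[3,4] N\S  lex  "quickly"
[2,4] N  >  k=3
[0,4] S/N  >  k=2
[4,5] N  lex  "ate"
[0,5] S  >  k=4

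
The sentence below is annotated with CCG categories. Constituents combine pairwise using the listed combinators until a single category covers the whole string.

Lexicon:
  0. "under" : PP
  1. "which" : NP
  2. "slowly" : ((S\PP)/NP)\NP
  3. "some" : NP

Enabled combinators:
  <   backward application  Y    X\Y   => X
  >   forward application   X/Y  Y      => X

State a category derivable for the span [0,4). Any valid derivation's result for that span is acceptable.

[0,4] S   <
  [0,1] "under" : PP
  [1,4] S\PP   >
    [1,3] (S\PP)/NP   <
      [1,2] "which" : NP
      [2,3] "slowly" : ((S\PP)/NP)\NP
    [3,4] "some" : NP

S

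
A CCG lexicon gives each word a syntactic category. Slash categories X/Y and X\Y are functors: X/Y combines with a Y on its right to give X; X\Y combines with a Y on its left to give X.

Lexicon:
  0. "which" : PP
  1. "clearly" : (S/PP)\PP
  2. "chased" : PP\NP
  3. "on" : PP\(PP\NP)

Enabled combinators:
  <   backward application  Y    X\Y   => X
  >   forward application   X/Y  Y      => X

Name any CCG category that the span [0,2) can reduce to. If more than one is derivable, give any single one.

S/PP

[0,4] S   >
  [0,2] S/PP   <
    [0,1] "which" : PP
    [1,2] "clearly" : (S/PP)\PP
  [2,4] PP   <
    [2,3] "chased" : PP\NP
    [3,4] "on" : PP\(PP\NP)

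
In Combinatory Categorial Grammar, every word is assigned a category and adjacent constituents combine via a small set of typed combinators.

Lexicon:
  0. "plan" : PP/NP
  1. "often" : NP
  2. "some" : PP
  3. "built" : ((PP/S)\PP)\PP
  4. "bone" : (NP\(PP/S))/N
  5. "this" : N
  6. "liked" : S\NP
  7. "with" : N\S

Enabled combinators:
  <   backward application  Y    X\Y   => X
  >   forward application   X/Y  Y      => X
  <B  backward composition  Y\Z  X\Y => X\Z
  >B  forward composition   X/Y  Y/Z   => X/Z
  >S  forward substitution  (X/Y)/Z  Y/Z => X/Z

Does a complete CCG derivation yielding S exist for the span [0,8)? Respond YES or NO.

PP/NP NP PP ((PP/S)\PP)\PP (NP\(PP/S))/N N S\NP N\S
CKY chart[0,8] = {N}; S ∉ chart

NO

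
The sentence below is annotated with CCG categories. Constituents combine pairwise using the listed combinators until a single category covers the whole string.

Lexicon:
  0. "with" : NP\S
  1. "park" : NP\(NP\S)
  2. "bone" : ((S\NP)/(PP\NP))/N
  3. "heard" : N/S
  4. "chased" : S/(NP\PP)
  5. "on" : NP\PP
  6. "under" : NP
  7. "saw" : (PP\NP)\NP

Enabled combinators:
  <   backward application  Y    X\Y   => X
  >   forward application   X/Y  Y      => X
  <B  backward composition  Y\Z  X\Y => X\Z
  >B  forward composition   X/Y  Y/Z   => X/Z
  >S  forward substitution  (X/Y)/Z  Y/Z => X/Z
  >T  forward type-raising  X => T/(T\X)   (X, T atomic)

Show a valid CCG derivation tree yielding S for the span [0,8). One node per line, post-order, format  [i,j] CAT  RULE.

[0,8] S   <
  [0,2] NP   <
    [0,1] "with" : NP\S
    [1,2] "park" : NP\(NP\S)
  [2,8] S\NP   >
    [2,6] (S\NP)/(PP\NP)   >
      [2,3] "bone" : ((S\NP)/(PP\NP))/N
      [3,6] N   >
        [3,4] "heard" : N/S
        [4,6] S   >
          [4,5] "chased" : S/(NP\PP)
          [5,6] "on" : NP\PP
    [6,8] PP\NP   <
      [6,7] "under" : NP
      [7,8] "saw" : (PP\NP)\NP

[0,1] NP\S  lex  "with"
[1,2] NP\(NP\S)  lex  "park"
[0,2] NP  <  k=1
[2,3] ((S\NP)/(PP\NP))/N  lex  "bone"
[3,4] N/S  lex  "heard"
[4,5] S/(NP\PP)  lex  "chased"
[5,6] NP\PP  lex  "on"
[4,6] S  >  k=5
[3,6] N  >  k=4
[2,6] (S\NP)/(PP\NP)  >  k=3
[6,7] NP  lex  "under"
[7,8] (PP\NP)\NP  lex  "saw"
[6,8] PP\NP  <  k=7
[2,8] S\NP  >  k=6
[0,8] S  <  k=2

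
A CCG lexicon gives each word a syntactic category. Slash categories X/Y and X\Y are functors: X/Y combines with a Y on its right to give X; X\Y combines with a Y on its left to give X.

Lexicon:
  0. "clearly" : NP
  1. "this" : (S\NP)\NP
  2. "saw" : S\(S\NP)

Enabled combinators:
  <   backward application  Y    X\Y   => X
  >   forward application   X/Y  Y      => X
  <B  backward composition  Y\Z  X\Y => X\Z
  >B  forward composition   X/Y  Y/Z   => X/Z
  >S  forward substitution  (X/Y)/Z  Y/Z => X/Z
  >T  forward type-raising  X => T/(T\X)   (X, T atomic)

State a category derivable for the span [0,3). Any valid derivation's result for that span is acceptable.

[0,3] S   <
  [0,2] S\NP   <
    [0,1] "clearly" : NP
    [1,2] "this" : (S\NP)\NP
  [2,3] "saw" : S\(S\NP)

S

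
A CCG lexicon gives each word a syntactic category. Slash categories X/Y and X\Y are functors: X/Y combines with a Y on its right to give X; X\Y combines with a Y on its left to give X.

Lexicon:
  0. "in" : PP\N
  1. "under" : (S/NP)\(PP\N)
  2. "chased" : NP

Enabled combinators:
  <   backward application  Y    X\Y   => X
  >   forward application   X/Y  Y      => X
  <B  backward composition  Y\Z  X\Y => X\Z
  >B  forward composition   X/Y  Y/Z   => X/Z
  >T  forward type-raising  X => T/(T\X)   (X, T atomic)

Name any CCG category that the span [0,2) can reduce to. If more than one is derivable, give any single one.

[0,3] S   >
  [0,2] S/NP   <
    [0,1] "in" : PP\N
    [1,2] "under" : (S/NP)\(PP\N)
  [2,3] "chased" : NP

S/NP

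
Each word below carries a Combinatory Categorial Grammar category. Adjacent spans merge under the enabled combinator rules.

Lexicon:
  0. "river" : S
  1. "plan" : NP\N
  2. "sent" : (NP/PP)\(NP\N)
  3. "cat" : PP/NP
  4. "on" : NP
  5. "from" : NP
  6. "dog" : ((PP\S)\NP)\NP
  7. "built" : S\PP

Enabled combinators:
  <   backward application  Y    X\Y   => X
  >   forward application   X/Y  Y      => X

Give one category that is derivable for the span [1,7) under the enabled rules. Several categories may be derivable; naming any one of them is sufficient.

PP\S

[0,8] S   <
  [0,7] PP   <
    [0,1] "river" : S
    [1,7] PP\S   <
      [1,5] NP   >
        [1,3] NP/PP   <
          [1,2] "plan" : NP\N
          [2,3] "sent" : (NP/PP)\(NP\N)
        [3,5] PP   >
          [3,4] "cat" : PP/NP
          [4,5] "on" : NP
      [5,7] (PP\S)\NP   <
        [5,6] "from" : NP
        [6,7] "dog" : ((PP\S)\NP)\NP
  [7,8] "built" : S\PP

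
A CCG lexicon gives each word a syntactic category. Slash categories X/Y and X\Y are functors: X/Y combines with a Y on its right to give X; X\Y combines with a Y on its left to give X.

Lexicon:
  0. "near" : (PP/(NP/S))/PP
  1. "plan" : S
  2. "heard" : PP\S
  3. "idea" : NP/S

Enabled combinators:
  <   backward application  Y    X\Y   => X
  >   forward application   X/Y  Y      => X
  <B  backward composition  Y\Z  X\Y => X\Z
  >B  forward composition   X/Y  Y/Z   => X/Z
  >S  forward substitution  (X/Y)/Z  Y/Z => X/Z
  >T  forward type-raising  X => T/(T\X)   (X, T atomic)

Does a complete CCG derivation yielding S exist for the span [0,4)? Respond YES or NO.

NO

(PP/(NP/S))/PP S PP\S NP/S
CKY chart[0,4] = {N/(N\PP), NP/(NP\PP), PP, PP/(PP\PP), S/(S\PP)}; S ∉ chart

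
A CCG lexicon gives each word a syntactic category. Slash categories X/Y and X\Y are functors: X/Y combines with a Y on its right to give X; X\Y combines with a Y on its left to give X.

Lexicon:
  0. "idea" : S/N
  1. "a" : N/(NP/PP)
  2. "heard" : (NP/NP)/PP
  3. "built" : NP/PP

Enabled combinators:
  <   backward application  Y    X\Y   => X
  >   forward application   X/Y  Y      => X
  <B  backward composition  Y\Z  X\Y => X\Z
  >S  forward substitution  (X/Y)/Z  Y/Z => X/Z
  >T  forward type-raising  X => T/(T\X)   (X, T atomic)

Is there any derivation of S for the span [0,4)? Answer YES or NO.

[0,4] S   >
  [0,1] "idea" : S/N
  [1,4] N   >
    [1,2] "a" : N/(NP/PP)
    [2,4] NP/PP   >S
      [2,3] "heard" : (NP/NP)/PP
      [3,4] "built" : NP/PP

YES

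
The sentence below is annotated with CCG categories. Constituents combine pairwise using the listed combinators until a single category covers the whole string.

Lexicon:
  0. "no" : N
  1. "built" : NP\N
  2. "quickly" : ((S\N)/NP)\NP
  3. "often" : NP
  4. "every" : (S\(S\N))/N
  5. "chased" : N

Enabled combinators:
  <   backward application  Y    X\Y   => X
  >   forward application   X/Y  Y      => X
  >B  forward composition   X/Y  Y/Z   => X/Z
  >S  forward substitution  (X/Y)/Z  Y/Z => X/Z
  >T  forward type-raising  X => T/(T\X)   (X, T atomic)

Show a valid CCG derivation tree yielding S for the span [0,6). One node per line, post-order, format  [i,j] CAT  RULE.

[0,6] S   <
  [0,4] S\N   >
    [0,3] (S\N)/NP   <
      [0,2] NP   <
        [0,1] "no" : N
        [1,2] "built" : NP\N
      [2,3] "quickly" : ((S\N)/NP)\NP
    [3,4] "often" : NP
  [4,6] S\(S\N)   >
    [4,5] "every" : (S\(S\N))/N
    [5,6] "chased" : N

[0,1] N  lex  "no"
[1,2] NP\N  lex  "built"
[0,2] NP  <  k=1
[2,3] ((S\N)/NP)\NP  lex  "quickly"
[0,3] (S\N)/NP  <  k=2
[3,4] NP  lex  "often"
[0,4] S\N  >  k=3
[4,5] (S\(S\N))/N  lex  "every"
[5,6] N  lex  "chased"
[4,6] S\(S\N)  >  k=5
[0,6] S  <  k=4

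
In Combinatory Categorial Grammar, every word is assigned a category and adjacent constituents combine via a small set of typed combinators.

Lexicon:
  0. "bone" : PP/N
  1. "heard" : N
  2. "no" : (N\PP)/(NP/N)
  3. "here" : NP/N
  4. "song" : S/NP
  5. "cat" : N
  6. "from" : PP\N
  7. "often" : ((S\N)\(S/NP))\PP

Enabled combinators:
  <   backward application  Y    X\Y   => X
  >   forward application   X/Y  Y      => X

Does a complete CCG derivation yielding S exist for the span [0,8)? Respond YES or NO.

YES

[0,8] S   <
  [0,4] N   <
    [0,2] PP   >
      [0,1] "bone" : PP/N
      [1,2] "heard" : N
    [2,4] N\PP   >
      [2,3] "no" : (N\PP)/(NP/N)
      [3,4] "here" : NP/N
  [4,8] S\N   <
    [4,5] "song" : S/NP
    [5,8] (S\N)\(S/NP)   <
      [5,7] PP   <
        [5,6] "cat" : N
        [6,7] "from" : PP\N
      [7,8] "often" : ((S\N)\(S/NP))\PP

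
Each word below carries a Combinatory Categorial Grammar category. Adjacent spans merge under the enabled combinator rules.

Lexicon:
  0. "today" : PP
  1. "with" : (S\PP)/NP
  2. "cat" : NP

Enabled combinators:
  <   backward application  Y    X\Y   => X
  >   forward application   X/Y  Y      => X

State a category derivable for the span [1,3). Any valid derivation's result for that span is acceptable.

[0,3] S   <
  [0,1] "today" : PP
  [1,3] S\PP   >
    [1,2] "with" : (S\PP)/NP
    [2,3] "cat" : NP

S\PP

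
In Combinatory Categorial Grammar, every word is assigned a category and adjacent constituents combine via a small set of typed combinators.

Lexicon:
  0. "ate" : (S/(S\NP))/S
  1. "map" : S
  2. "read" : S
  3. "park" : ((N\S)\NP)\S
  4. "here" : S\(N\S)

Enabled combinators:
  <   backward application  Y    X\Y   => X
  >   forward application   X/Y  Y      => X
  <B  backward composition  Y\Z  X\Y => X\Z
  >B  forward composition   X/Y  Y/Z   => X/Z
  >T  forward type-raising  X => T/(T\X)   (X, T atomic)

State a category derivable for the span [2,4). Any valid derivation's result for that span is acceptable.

[0,5] S   >
  [0,2] S/(S\NP)   >
    [0,1] "ate" : (S/(S\NP))/S
    [1,2] "map" : S
  [2,5] S\NP   <B
    [2,4] (N\S)\NP   <
      [2,3] "read" : S
      [3,4] "park" : ((N\S)\NP)\S
    [4,5] "here" : S\(N\S)

(N\S)\NP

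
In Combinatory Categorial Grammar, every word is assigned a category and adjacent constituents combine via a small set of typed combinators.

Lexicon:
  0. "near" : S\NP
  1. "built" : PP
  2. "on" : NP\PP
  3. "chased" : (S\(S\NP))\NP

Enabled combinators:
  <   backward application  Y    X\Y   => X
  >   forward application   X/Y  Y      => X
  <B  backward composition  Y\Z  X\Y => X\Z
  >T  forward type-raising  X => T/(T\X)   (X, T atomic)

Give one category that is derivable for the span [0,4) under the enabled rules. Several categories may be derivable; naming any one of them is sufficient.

S

[0,4] S   <
  [0,1] "near" : S\NP
  [1,4] S\(S\NP)   <
    [1,3] NP   <
      [1,2] "built" : PP
      [2,3] "on" : NP\PP
    [3,4] "chased" : (S\(S\NP))\NP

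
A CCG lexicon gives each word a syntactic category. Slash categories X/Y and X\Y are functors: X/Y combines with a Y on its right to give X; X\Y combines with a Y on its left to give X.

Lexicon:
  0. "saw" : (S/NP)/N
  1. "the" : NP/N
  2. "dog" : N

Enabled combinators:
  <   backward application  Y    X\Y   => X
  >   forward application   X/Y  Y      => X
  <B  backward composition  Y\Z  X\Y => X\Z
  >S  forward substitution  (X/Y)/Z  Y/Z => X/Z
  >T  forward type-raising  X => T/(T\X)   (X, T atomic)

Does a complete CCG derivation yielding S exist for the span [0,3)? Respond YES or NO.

YES

[0,3] S   >
  [0,2] S/N   >S
    [0,1] "saw" : (S/NP)/N
    [1,2] "the" : NP/N
  [2,3] "dog" : N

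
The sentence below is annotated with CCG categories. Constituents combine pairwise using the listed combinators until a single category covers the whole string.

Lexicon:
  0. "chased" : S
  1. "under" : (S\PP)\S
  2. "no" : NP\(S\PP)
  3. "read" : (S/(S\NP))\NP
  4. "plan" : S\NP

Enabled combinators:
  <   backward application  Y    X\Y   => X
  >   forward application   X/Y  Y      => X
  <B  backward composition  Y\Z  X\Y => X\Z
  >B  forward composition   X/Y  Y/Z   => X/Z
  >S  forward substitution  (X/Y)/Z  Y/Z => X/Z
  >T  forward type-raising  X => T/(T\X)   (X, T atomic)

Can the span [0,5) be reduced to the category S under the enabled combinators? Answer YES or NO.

YES

[0,5] S   >
  [0,4] S/(S\NP)   <
    [0,3] NP   >
      [0,1] NP/(NP\S)   >T
        [0,1] "chased" : S
      [1,3] NP\S   <B
        [1,2] "under" : (S\PP)\S
        [2,3] "no" : NP\(S\PP)
    [3,4] "read" : (S/(S\NP))\NP
  [4,5] "plan" : S\NP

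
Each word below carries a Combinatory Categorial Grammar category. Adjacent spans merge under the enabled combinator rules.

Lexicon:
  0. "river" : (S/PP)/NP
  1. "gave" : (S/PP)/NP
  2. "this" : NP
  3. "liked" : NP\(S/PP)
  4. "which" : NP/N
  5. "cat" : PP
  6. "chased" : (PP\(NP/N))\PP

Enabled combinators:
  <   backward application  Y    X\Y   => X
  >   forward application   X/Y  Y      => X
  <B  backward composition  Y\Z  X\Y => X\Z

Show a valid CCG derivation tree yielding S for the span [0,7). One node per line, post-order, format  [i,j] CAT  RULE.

[0,7] S   >
  [0,4] S/PP   >
    [0,1] "river" : (S/PP)/NP
    [1,4] NP   <
      [1,3] S/PP   >
        [1,2] "gave" : (S/PP)/NP
        [2,3] "this" : NP
      [3,4] "liked" : NP\(S/PP)
  [4,7] PP   <
    [4,5] "which" : NP/N
    [5,7] PP\(NP/N)   <
      [5,6] "cat" : PP
      [6,7] "chased" : (PP\(NP/N))\PP

[0,1] (S/PP)/NP  lex  "river"
[1,2] (S/PP)/NP  lex  "gave"
[2,3] NP  lex  "this"
[1,3] S/PP  >  k=2
[3,4] NP\(S/PP)  lex  "liked"
[1,4] NP  <  k=3
[0,4] S/PP  >  k=1
[4,5] NP/N  lex  "which"
[5,6] PP  lex  "cat"
[6,7] (PP\(NP/N))\PP  lex  "chased"
[5,7] PP\(NP/N)  <  k=6
[4,7] PP  <  k=5
[0,7] S  >  k=4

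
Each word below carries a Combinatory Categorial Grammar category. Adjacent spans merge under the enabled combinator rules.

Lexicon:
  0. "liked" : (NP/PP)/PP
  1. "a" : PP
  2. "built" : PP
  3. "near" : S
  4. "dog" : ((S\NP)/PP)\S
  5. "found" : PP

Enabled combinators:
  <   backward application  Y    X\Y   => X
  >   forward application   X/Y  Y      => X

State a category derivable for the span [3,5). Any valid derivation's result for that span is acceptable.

(S\NP)/PP

[0,6] S   <
  [0,3] NP   >
    [0,2] NP/PP   >
      [0,1] "liked" : (NP/PP)/PP
      [1,2] "a" : PP
    [2,3] "built" : PP
  [3,6] S\NP   >
    [3,5] (S\NP)/PP   <
      [3,4] "near" : S
      [4,5] "dog" : ((S\NP)/PP)\S
    [5,6] "found" : PP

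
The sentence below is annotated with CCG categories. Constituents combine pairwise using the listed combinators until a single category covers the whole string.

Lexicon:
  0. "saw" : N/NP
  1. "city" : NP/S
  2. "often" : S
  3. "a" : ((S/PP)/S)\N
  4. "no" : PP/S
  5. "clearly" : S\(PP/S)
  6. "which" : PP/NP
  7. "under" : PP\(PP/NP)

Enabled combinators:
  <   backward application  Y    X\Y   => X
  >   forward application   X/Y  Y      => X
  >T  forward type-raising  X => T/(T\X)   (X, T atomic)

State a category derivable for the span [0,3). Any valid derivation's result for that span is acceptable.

N

[0,8] S   >
  [0,6] S/PP   >
    [0,4] (S/PP)/S   <
      [0,3] N   >
        [0,1] "saw" : N/NP
        [1,3] NP   >
          [1,2] "city" : NP/S
          [2,3] "often" : S
      [3,4] "a" : ((S/PP)/S)\N
    [4,6] S   <
      [4,5] "no" : PP/S
      [5,6] "clearly" : S\(PP/S)
  [6,8] PP   <
    [6,7] "which" : PP/NP
    [7,8] "under" : PP\(PP/NP)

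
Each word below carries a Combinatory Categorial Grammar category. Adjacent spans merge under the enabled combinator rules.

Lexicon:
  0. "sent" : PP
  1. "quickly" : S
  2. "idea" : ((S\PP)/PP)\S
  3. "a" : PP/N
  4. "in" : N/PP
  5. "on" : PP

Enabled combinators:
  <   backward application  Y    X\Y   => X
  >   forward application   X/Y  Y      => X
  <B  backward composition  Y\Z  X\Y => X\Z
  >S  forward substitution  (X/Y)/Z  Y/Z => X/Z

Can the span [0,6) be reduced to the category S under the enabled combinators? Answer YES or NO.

[0,6] S   <
  [0,1] "sent" : PP
  [1,6] S\PP   >
    [1,3] (S\PP)/PP   <
      [1,2] "quickly" : S
      [2,3] "idea" : ((S\PP)/PP)\S
    [3,6] PP   >
      [3,4] "a" : PP/N
      [4,6] N   >
        [4,5] "in" : N/PP
        [5,6] "on" : PP

YES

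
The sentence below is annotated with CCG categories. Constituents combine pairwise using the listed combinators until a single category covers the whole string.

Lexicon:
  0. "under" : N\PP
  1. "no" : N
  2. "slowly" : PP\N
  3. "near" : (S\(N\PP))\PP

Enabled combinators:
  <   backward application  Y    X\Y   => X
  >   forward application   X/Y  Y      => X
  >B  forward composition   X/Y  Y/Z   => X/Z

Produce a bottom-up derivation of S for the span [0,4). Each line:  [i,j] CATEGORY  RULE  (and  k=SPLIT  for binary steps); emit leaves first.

[0,4] S   <
  [0,1] "under" : N\PP
  [1,4] S\(N\PP)   <
    [1,3] PP   <
      [1,2] "no" : N
      [2,3] "slowly" : PP\N
    [3,4] "near" : (S\(N\PP))\PP

[0,1] N\PP  lex  "under"
[1,2] N  lex  "no"
[2,3] PP\N  lex  "slowly"
[1,3] PP  <  k=2
[3,4] (S\(N\PP))\PP  lex  "near"
[1,4] S\(N\PP)  <  k=3
[0,4] S  <  k=1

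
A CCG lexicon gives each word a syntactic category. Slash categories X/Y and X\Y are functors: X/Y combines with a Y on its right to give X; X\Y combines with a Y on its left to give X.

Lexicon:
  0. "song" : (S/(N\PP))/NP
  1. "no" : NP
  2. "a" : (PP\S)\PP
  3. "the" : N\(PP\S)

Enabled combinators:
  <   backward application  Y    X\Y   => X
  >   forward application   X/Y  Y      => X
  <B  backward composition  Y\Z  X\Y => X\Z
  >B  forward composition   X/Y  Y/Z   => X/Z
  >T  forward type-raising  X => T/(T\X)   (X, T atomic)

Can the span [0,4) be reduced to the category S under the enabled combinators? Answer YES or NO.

YES

[0,4] S   >
  [0,2] S/(N\PP)   >
    [0,1] "song" : (S/(N\PP))/NP
    [1,2] "no" : NP
  [2,4] N\PP   <B
    [2,3] "a" : (PP\S)\PP
    [3,4] "the" : N\(PP\S)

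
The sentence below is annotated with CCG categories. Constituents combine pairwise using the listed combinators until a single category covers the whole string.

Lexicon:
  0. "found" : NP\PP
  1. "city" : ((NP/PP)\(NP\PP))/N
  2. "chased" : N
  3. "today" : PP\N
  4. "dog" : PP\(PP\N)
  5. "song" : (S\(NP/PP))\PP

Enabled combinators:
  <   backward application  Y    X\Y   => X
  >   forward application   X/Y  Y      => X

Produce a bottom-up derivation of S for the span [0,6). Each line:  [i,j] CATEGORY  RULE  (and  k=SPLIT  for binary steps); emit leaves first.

[0,6] S   <
  [0,3] NP/PP   <
    [0,1] "found" : NP\PP
    [1,3] (NP/PP)\(NP\PP)   >
      [1,2] "city" : ((NP/PP)\(NP\PP))/N
      [2,3] "chased" : N
  [3,6] S\(NP/PP)   <
    [3,5] PP   <
      [3,4] "today" : PP\N
      [4,5] "dog" : PP\(PP\N)
    [5,6] "song" : (S\(NP/PP))\PP

[0,1] NP\PP  lex  "found"
[1,2] ((NP/PP)\(NP\PP))/N  lex  "city"
[2,3] N  lex  "chased"
[1,3] (NP/PP)\(NP\PP)  >  k=2
[0,3] NP/PP  <  k=1
[3,4] PP\N  lex  "today"
[4,5] PP\(PP\N)  lex  "dog"
[3,5] PP  <  k=4
[5,6] (S\(NP/PP))\PP  lex  "song"
[3,6] S\(NP/PP)  <  k=5
[0,6] S  <  k=3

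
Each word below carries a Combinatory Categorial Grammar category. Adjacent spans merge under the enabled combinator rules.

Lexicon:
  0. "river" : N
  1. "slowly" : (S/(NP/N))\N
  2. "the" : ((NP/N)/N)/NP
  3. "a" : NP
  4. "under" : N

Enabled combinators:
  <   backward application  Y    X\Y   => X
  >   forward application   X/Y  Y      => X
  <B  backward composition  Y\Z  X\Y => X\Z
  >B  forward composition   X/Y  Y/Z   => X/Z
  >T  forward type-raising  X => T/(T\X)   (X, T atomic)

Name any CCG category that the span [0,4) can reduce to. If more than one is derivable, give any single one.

[0,5] S   >
  [0,4] S/N   >B
    [0,2] S/(NP/N)   <
      [0,1] "river" : N
      [1,2] "slowly" : (S/(NP/N))\N
    [2,4] (NP/N)/N   >
      [2,3] "the" : ((NP/N)/N)/NP
      [3,4] "a" : NP
  [4,5] "under" : N

S/N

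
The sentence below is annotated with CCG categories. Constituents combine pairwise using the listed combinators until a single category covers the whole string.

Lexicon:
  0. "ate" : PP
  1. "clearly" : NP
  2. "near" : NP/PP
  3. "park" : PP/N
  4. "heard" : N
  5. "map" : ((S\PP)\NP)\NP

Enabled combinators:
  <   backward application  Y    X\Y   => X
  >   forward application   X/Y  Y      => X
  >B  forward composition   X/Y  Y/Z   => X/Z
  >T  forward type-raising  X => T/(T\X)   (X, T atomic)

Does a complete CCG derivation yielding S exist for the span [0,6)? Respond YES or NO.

YES

[0,6] S   >
  [0,1] S/(S\PP)   >T
    [0,1] "ate" : PP
  [1,6] S\PP   <
    [1,2] "clearly" : NP
    [2,6] (S\PP)\NP   <
      [2,5] NP   >
        [2,3] "near" : NP/PP
        [3,5] PP   >
          [3,4] "park" : PP/N
          [4,5] "heard" : N
      [5,6] "map" : ((S\PP)\NP)\NP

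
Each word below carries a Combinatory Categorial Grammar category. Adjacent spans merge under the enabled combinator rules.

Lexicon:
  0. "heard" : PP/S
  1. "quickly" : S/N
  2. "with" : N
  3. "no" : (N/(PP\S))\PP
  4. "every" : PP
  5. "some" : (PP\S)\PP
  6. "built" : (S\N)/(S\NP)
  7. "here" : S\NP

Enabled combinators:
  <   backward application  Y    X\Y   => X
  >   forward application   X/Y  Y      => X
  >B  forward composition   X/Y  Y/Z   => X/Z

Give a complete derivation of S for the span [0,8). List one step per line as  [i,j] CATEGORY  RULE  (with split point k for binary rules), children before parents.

[0,1] PP/S  lex  "heard"
[1,2] S/N  lex  "quickly"
[2,3] N  lex  "with"
[1,3] S  >  k=2
[0,3] PP  >  k=1
[3,4] (N/(PP\S))\PP  lex  "no"
[0,4] N/(PP\S)  <  k=3
[4,5] PP  lex  "every"
[5,6] (PP\S)\PP  lex  "some"
[4,6] PP\S  <  k=5
[0,6] N  >  k=4
[6,7] (S\N)/(S\NP)  lex  "built"
[7,8] S\NP  lex  "here"
[6,8] S\N  >  k=7
[0,8] S  <  k=6

[0,8] S   <
  [0,6] N   >
    [0,4] N/(PP\S)   <
      [0,3] PP   >
        [0,1] "heard" : PP/S
        [1,3] S   >
          [1,2] "quickly" : S/N
          [2,3] "with" : N
      [3,4] "no" : (N/(PP\S))\PP
    [4,6] PP\S   <
      [4,5] "every" : PP
      [5,6] "some" : (PP\S)\PP
  [6,8] S\N   >
    [6,7] "built" : (S\N)/(S\NP)
    [7,8] "here" : S\NP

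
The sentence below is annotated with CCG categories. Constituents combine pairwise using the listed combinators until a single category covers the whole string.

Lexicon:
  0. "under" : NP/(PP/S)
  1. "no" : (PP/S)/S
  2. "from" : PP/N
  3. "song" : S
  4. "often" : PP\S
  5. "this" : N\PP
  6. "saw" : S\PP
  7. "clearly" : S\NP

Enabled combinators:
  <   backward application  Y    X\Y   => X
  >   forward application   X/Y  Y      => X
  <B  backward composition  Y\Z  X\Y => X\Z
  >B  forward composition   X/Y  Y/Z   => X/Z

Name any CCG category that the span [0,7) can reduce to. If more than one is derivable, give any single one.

[0,8] S   <
  [0,7] NP   >
    [0,2] NP/S   >B
      [0,1] "under" : NP/(PP/S)
      [1,2] "no" : (PP/S)/S
    [2,7] S   <
      [2,6] PP   >
        [2,3] "from" : PP/N
        [3,6] N   <
          [3,4] "song" : S
          [4,6] N\S   <B
            [4,5] "often" : PP\S
            [5,6] "this" : N\PP
      [6,7] "saw" : S\PP
  [7,8] "clearly" : S\NP

NP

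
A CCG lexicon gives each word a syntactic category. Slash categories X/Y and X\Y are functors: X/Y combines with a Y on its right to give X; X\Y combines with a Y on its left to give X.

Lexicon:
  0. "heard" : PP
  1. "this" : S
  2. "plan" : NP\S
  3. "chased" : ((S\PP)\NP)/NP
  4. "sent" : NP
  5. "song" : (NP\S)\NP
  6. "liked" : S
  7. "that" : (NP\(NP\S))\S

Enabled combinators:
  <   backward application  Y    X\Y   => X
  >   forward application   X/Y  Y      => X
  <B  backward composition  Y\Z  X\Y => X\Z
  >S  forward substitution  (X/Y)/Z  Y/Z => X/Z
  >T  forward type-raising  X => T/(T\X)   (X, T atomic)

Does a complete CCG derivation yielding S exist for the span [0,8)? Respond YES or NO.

YES

[0,8] S   <
  [0,1] "heard" : PP
  [1,8] S\PP   <
    [1,3] NP   <
      [1,2] "this" : S
      [2,3] "plan" : NP\S
    [3,8] (S\PP)\NP   >
      [3,4] "chased" : ((S\PP)\NP)/NP
      [4,8] NP   <
        [4,6] NP\S   <
          [4,5] "sent" : NP
          [5,6] "song" : (NP\S)\NP
        [6,8] NP\(NP\S)   <
          [6,7] "liked" : S
          [7,8] "that" : (NP\(NP\S))\S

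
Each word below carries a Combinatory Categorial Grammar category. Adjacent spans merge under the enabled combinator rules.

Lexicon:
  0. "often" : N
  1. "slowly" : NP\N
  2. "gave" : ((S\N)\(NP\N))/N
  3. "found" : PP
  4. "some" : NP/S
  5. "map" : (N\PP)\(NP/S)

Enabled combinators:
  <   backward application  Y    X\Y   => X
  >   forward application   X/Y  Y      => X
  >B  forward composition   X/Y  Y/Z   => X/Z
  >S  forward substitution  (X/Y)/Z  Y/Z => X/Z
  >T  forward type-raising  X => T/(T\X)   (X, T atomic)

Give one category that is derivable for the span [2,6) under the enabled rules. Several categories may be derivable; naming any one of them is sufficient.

[0,6] S   <
  [0,1] "often" : N
  [1,6] S\N   <
    [1,2] "slowly" : NP\N
    [2,6] (S\N)\(NP\N)   >
      [2,3] "gave" : ((S\N)\(NP\N))/N
      [3,6] N   <
        [3,4] "found" : PP
        [4,6] N\PP   <
          [4,5] "some" : NP/S
          [5,6] "map" : (N\PP)\(NP/S)

(S\N)\(NP\N)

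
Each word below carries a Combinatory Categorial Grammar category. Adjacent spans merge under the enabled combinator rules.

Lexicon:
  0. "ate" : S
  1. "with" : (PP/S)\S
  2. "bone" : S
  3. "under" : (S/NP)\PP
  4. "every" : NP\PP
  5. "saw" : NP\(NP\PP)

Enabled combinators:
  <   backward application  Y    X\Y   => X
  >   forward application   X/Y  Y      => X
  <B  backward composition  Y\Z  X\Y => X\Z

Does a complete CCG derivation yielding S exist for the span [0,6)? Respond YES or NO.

[0,6] S   >
  [0,4] S/NP   <
    [0,3] PP   >
      [0,2] PP/S   <
        [0,1] "ate" : S
        [1,2] "with" : (PP/S)\S
      [2,3] "bone" : S
    [3,4] "under" : (S/NP)\PP
  [4,6] NP   <
    [4,5] "every" : NP\PP
    [5,6] "saw" : NP\(NP\PP)

YES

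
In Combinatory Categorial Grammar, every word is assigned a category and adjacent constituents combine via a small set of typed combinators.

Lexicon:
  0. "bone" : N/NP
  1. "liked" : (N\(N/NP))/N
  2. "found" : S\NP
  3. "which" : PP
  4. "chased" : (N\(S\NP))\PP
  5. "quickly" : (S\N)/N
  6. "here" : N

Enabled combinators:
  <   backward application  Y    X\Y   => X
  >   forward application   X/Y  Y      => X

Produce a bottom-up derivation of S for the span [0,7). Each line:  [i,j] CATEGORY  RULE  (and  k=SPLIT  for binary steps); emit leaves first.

[0,1] N/NP  lex  "bone"
[1,2] (N\(N/NP))/N  lex  "liked"
[2,3] S\NP  lex  "found"
[3,4] PP  lex  "which"
[4,5] (N\(S\NP))\PP  lex  "chased"
[3,5] N\(S\NP)  <  k=4
[2,5] N  <  k=3
[1,5] N\(N/NP)  >  k=2
[0,5] N  <  k=1
[5,6] (S\N)/N  lex  "quickly"
[6,7] N  lex  "here"
[5,7] S\N  >  k=6
[0,7] S  <  k=5

[0,7] S   <
  [0,5] N   <
    [0,1] "bone" : N/NP
    [1,5] N\(N/NP)   >
      [1,2] "liked" : (N\(N/NP))/N
      [2,5] N   <
        [2,3] "found" : S\NP
        [3,5] N\(S\NP)   <
          [3,4] "which" : PP
          [4,5] "chased" : (N\(S\NP))\PP
  [5,7] S\N   >
    [5,6] "quickly" : (S\N)/N
    [6,7] "here" : N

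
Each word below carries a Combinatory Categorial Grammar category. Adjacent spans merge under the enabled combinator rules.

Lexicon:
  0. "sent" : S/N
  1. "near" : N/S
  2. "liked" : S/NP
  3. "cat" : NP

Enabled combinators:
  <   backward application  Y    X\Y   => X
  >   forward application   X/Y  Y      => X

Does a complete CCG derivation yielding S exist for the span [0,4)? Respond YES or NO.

[0,4] S   >
  [0,1] "sent" : S/N
  [1,4] N   >
    [1,2] "near" : N/S
    [2,4] S   >
      [2,3] "liked" : S/NP
      [3,4] "cat" : NP

YES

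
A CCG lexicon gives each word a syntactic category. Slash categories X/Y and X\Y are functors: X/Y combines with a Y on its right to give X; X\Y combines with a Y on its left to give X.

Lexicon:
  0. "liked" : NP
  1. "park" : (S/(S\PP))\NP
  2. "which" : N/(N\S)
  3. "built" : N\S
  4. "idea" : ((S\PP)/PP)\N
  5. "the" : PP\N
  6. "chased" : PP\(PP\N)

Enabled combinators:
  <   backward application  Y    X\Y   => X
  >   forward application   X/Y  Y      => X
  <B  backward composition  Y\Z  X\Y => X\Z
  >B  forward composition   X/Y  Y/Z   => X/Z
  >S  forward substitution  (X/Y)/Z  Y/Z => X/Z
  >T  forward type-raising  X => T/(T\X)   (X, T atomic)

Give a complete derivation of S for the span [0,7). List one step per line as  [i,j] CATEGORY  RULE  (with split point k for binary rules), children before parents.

[0,7] S   >
  [0,2] S/(S\PP)   <
    [0,1] "liked" : NP
    [1,2] "park" : (S/(S\PP))\NP
  [2,7] S\PP   >
    [2,5] (S\PP)/PP   <
      [2,4] N   >
        [2,3] "which" : N/(N\S)
        [3,4] "built" : N\S
      [4,5] "idea" : ((S\PP)/PP)\N
    [5,7] PP   <
      [5,6] "the" : PP\N
      [6,7] "chased" : PP\(PP\N)

[0,1] NP  lex  "liked"
[1,2] (S/(S\PP))\NP  lex  "park"
[0,2] S/(S\PP)  <  k=1
[2,3] N/(N\S)  lex  "which"
[3,4] N\S  lex  "built"
[2,4] N  >  k=3
[4,5] ((S\PP)/PP)\N  lex  "idea"
[2,5] (S\PP)/PP  <  k=4
[5,6] PP\N  lex  "the"
[6,7] PP\(PP\N)  lex  "chased"
[5,7] PP  <  k=6
[2,7] S\PP  >  k=5
[0,7] S  >  k=2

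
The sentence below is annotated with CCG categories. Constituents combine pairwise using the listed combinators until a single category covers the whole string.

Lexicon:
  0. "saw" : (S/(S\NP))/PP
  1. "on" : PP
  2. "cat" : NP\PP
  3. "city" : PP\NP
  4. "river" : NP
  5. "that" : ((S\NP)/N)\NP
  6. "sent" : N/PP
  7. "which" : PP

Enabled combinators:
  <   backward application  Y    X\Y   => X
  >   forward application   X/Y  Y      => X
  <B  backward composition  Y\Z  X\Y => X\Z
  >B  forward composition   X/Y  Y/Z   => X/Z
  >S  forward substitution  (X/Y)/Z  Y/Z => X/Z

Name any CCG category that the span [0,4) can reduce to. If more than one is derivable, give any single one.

[0,8] S   >
  [0,4] S/(S\NP)   >
    [0,1] "saw" : (S/(S\NP))/PP
    [1,4] PP   <
      [1,3] NP   <
        [1,2] "on" : PP
        [2,3] "cat" : NP\PP
      [3,4] "city" : PP\NP
  [4,8] S\NP   >
    [4,6] (S\NP)/N   <
      [4,5] "river" : NP
      [5,6] "that" : ((S\NP)/N)\NP
    [6,8] N   >
      [6,7] "sent" : N/PP
      [7,8] "which" : PP

S/(S\NP)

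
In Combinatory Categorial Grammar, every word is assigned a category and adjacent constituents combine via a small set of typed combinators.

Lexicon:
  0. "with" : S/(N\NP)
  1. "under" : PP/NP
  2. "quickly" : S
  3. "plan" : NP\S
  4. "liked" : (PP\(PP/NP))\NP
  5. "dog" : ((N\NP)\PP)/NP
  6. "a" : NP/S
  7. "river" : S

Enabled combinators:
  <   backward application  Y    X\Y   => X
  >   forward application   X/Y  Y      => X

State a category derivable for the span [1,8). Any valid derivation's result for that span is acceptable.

[0,8] S   >
  [0,1] "with" : S/(N\NP)
  [1,8] N\NP   <
    [1,5] PP   <
      [1,2] "under" : PP/NP
      [2,5] PP\(PP/NP)   <
        [2,4] NP   <
          [2,3] "quickly" : S
          [3,4] "plan" : NP\S
        [4,5] "liked" : (PP\(PP/NP))\NP
    [5,8] (N\NP)\PP   >
      [5,6] "dog" : ((N\NP)\PP)/NP
      [6,8] NP   >
        [6,7] "a" : NP/S
        [7,8] "river" : S

N\NP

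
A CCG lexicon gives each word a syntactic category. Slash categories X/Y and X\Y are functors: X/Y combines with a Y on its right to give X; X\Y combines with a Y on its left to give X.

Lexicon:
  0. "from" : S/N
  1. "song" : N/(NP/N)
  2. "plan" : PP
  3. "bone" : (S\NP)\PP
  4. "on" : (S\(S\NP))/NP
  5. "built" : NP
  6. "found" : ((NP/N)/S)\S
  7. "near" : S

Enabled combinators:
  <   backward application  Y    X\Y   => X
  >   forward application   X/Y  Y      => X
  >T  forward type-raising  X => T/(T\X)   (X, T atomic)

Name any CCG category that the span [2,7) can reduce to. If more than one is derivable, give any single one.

(NP/N)/S

[0,8] S   >
  [0,1] "from" : S/N
  [1,8] N   >
    [1,2] "song" : N/(NP/N)
    [2,8] NP/N   >
      [2,7] (NP/N)/S   <
        [2,6] S   <
          [2,4] S\NP   <
            [2,3] "plan" : PP
            [3,4] "bone" : (S\NP)\PP
          [4,6] S\(S\NP)   >
            [4,5] "on" : (S\(S\NP))/NP
            [5,6] "built" : NP
        [6,7] "found" : ((NP/N)/S)\S
      [7,8] "near" : S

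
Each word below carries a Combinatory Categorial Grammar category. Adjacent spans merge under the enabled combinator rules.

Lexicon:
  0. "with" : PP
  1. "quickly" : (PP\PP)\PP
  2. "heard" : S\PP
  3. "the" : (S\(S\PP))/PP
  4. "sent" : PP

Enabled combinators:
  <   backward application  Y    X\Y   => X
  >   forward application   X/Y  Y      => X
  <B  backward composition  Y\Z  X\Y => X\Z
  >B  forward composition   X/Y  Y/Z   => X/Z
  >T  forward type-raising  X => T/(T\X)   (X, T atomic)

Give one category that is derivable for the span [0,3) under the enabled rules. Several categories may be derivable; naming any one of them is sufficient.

[0,5] S   <
  [0,3] S\PP   <B
    [0,2] PP\PP   <
      [0,1] "with" : PP
      [1,2] "quickly" : (PP\PP)\PP
    [2,3] "heard" : S\PP
  [3,5] S\(S\PP)   >
    [3,4] "the" : (S\(S\PP))/PP
    [4,5] "sent" : PP

S\PP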